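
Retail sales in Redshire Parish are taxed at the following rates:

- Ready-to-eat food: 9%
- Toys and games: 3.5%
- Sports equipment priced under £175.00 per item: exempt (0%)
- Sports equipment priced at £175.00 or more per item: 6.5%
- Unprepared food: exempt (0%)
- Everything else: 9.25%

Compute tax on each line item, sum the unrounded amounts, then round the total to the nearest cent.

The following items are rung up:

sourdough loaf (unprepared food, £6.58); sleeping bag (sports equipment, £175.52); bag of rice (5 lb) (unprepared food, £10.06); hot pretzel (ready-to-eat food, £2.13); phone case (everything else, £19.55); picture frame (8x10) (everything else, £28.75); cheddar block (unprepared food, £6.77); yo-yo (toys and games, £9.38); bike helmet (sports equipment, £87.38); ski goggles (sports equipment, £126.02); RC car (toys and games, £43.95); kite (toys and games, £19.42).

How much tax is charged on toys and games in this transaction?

£2.55

Yo-yo £9.38: toys and games → 3.5% → £0.3283
RC car £43.95: toys and games → 3.5% → £1.53825
Kite £19.42: toys and games → 3.5% → £0.6797
Tax on toys and games: unrounded sum = £2.54625 → £2.55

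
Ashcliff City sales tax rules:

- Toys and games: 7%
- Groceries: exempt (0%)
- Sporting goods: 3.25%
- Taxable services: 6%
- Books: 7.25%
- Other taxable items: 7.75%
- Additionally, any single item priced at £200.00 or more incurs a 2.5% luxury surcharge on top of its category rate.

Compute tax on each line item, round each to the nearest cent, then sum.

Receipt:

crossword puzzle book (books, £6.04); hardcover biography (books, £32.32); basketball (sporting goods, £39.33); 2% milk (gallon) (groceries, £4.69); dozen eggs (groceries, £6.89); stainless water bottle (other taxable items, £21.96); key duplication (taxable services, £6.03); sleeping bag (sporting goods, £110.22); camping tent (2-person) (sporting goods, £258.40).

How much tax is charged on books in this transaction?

£2.78

Crossword puzzle book £6.04: books → 7.25% → £0.44
Hardcover biography £32.32: books → 7.25% → £2.34
Tax on books = £0.44 + £2.34 = £2.78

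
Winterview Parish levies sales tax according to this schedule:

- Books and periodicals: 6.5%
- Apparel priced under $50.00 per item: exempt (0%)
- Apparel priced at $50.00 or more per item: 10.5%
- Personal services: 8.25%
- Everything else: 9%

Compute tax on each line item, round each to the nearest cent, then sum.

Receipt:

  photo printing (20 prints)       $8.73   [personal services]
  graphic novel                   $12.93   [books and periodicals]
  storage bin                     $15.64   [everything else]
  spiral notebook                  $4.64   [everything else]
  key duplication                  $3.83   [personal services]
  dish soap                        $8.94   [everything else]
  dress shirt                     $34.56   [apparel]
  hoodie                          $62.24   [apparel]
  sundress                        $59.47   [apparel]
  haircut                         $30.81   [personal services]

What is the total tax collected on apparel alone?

Dress shirt $34.56: apparel, under $50.00 → 0% → $0.00
Hoodie $62.24: apparel, $50.00 or more → 10.5% → $6.54
Sundress $59.47: apparel, $50.00 or more → 10.5% → $6.24
Tax on apparel = $0.00 + $6.54 + $6.24 = $12.78

$12.78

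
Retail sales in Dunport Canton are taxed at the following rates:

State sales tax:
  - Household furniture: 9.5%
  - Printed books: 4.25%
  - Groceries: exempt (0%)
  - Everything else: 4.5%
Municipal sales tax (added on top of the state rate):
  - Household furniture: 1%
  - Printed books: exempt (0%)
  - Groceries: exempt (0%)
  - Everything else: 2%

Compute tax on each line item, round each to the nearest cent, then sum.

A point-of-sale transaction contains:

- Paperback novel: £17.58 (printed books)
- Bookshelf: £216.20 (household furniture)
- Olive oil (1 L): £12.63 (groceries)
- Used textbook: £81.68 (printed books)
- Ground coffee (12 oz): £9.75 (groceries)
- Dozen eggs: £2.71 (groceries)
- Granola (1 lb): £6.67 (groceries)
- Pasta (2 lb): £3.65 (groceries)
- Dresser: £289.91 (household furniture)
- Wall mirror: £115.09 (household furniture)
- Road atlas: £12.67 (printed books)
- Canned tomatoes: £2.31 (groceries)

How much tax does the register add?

£69.98

Paperback novel £17.58: printed books → 4.25% + 0% municipal = 4.25% → £0.75
Bookshelf £216.20: household furniture → 9.5% + 1% municipal = 10.5% → £22.70
Olive oil (1 L) £12.63: groceries → 0% + 0% municipal = 0% → £0.00
Used textbook £81.68: printed books → 4.25% + 0% municipal = 4.25% → £3.47
Ground coffee (12 oz) £9.75: groceries → 0% + 0% municipal = 0% → £0.00
Dozen eggs £2.71: groceries → 0% + 0% municipal = 0% → £0.00
Granola (1 lb) £6.67: groceries → 0% + 0% municipal = 0% → £0.00
Pasta (2 lb) £3.65: groceries → 0% + 0% municipal = 0% → £0.00
Dresser £289.91: household furniture → 9.5% + 1% municipal = 10.5% → £30.44
Wall mirror £115.09: household furniture → 9.5% + 1% municipal = 10.5% → £12.08
Road atlas £12.67: printed books → 4.25% + 0% municipal = 4.25% → £0.54
Canned tomatoes £2.31: groceries → 0% + 0% municipal = 0% → £0.00
Total tax = £0.75 + £22.70 + £3.47 + £30.44 + £12.08 + £0.54 = £69.98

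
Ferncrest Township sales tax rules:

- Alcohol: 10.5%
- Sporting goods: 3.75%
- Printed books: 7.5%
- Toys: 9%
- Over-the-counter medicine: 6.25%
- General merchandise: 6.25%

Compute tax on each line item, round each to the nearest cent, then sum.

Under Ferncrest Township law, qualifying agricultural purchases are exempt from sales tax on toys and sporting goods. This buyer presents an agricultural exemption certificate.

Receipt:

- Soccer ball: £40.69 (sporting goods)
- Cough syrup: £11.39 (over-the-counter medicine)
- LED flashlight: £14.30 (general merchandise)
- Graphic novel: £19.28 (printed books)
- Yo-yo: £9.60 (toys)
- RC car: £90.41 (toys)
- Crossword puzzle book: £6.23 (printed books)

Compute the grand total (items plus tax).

Soccer ball £40.69: sporting goods, buyer-exempt → 0% → £0.00
Cough syrup £11.39: over-the-counter medicine → 6.25% → £0.71
LED flashlight £14.30: general merchandise → 6.25% → £0.89
Graphic novel £19.28: printed books → 7.5% → £1.45
Yo-yo £9.60: toys, buyer-exempt → 0% → £0.00
RC car £90.41: toys, buyer-exempt → 0% → £0.00
Crossword puzzle book £6.23: printed books → 7.5% → £0.47
Subtotal = £191.90; tax = £3.52; total due = £195.42

£195.42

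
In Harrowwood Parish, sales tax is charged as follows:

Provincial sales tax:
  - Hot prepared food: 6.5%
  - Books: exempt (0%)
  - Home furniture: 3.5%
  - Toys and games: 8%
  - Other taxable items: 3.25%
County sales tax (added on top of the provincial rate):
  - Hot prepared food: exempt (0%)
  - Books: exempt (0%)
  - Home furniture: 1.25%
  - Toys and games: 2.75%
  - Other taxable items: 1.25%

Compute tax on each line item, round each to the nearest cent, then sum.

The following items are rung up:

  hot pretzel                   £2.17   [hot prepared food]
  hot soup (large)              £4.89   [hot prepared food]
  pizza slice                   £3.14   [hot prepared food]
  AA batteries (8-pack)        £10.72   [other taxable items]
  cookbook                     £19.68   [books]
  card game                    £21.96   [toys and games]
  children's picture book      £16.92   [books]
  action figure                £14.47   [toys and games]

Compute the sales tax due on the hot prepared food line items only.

Hot pretzel £2.17: hot prepared food → 6.5% + 0% county = 6.5% → £0.14
Hot soup (large) £4.89: hot prepared food → 6.5% + 0% county = 6.5% → £0.32
Pizza slice £3.14: hot prepared food → 6.5% + 0% county = 6.5% → £0.20
Tax on hot prepared food = £0.14 + £0.32 + £0.20 = £0.66

£0.66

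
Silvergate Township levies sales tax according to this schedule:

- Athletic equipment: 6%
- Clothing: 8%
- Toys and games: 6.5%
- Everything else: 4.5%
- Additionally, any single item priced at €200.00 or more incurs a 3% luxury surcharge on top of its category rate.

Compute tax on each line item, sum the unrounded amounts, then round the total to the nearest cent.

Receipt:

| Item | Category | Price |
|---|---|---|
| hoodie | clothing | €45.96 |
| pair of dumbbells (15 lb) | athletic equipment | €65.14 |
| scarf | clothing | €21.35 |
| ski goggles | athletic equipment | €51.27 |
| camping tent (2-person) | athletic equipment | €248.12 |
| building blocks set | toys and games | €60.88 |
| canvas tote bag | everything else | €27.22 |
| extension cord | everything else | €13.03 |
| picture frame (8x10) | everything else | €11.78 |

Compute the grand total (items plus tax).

€585.75

Hoodie €45.96: clothing → 8% → €3.6768
Pair of dumbbells (15 lb) €65.14: athletic equipment → 6% → €3.9084
Scarf €21.35: clothing → 8% → €1.708
Ski goggles €51.27: athletic equipment → 6% → €3.0762
Camping tent (2-person) €248.12: athletic equipment → 6% + 3% surcharge = 9% → €22.3308
Building blocks set €60.88: toys and games → 6.5% → €3.9572
Canvas tote bag €27.22: everything else → 4.5% → €1.2249
Extension cord €13.03: everything else → 4.5% → €0.58635
Picture frame (8x10) €11.78: everything else → 4.5% → €0.5301
Subtotal = €544.75; unrounded tax = €40.99875 → €41.00; total due = €585.75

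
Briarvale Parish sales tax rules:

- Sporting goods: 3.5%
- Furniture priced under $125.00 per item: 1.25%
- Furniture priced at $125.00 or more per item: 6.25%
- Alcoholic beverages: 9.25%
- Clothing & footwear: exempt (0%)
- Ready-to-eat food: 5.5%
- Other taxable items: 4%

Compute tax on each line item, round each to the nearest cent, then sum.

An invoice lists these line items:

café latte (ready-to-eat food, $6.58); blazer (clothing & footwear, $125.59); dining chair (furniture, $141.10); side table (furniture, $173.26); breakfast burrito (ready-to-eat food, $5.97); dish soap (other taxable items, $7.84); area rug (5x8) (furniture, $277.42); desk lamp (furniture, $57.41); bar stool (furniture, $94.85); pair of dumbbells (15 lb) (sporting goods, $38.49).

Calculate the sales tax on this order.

Café latte $6.58: ready-to-eat food → 5.5% → $0.36
Blazer $125.59: clothing & footwear → 0% → $0.00
Dining chair $141.10: furniture, $125.00 or more → 6.25% → $8.82
Side table $173.26: furniture, $125.00 or more → 6.25% → $10.83
Breakfast burrito $5.97: ready-to-eat food → 5.5% → $0.33
Dish soap $7.84: other taxable items → 4% → $0.31
Area rug (5x8) $277.42: furniture, $125.00 or more → 6.25% → $17.34
Desk lamp $57.41: furniture, under $125.00 → 1.25% → $0.72
Bar stool $94.85: furniture, under $125.00 → 1.25% → $1.19
Pair of dumbbells (15 lb) $38.49: sporting goods → 3.5% → $1.35
Total tax = $0.36 + $8.82 + $10.83 + $0.33 + $0.31 + $17.34 + $0.72 + $1.19 + $1.35 = $41.25

$41.25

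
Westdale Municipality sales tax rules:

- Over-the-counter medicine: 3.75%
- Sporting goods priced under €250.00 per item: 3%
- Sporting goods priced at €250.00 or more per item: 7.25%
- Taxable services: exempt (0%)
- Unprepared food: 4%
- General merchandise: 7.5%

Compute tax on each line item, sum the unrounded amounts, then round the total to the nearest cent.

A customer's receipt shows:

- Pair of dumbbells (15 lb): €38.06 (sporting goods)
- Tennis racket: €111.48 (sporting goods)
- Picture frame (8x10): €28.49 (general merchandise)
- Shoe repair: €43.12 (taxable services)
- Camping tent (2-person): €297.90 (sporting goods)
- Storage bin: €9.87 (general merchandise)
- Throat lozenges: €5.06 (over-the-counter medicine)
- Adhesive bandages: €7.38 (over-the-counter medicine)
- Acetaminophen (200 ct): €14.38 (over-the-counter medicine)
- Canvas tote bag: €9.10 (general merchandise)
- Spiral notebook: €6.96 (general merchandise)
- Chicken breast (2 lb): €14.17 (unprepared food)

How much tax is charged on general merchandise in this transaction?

Picture frame (8x10) €28.49: general merchandise → 7.5% → €2.13675
Storage bin €9.87: general merchandise → 7.5% → €0.74025
Canvas tote bag €9.10: general merchandise → 7.5% → €0.6825
Spiral notebook €6.96: general merchandise → 7.5% → €0.522
Tax on general merchandise: unrounded sum = €4.0815 → €4.08

€4.08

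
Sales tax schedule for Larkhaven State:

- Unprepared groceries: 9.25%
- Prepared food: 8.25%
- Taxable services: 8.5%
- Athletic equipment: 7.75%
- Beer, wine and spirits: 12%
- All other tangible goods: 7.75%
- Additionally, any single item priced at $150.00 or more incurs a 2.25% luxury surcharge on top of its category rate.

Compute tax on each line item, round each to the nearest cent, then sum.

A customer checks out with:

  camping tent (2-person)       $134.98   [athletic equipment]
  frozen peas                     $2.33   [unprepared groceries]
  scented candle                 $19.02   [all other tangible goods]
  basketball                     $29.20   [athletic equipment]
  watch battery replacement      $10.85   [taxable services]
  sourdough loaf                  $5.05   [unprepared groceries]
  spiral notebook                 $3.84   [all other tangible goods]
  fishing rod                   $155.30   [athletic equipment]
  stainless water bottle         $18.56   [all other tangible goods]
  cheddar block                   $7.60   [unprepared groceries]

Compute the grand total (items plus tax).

$420.50

Camping tent (2-person) $134.98: athletic equipment → 7.75% → $10.46
Frozen peas $2.33: unprepared groceries → 9.25% → $0.22
Scented candle $19.02: all other tangible goods → 7.75% → $1.47
Basketball $29.20: athletic equipment → 7.75% → $2.26
Watch battery replacement $10.85: taxable services → 8.5% → $0.92
Sourdough loaf $5.05: unprepared groceries → 9.25% → $0.47
Spiral notebook $3.84: all other tangible goods → 7.75% → $0.30
Fishing rod $155.30: athletic equipment → 7.75% + 2.25% surcharge = 10% → $15.53
Stainless water bottle $18.56: all other tangible goods → 7.75% → $1.44
Cheddar block $7.60: unprepared groceries → 9.25% → $0.70
Subtotal = $386.73; tax = $33.77; total due = $420.50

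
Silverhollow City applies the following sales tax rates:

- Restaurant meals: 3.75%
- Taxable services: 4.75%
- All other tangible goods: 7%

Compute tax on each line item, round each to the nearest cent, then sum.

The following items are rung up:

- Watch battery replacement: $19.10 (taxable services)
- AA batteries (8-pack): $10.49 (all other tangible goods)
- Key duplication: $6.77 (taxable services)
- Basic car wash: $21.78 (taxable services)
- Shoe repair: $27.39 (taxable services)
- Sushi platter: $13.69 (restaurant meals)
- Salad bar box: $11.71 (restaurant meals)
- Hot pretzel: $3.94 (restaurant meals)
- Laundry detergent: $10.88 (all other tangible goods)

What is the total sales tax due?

Watch battery replacement $19.10: taxable services → 4.75% → $0.91
AA batteries (8-pack) $10.49: all other tangible goods → 7% → $0.73
Key duplication $6.77: taxable services → 4.75% → $0.32
Basic car wash $21.78: taxable services → 4.75% → $1.03
Shoe repair $27.39: taxable services → 4.75% → $1.30
Sushi platter $13.69: restaurant meals → 3.75% → $0.51
Salad bar box $11.71: restaurant meals → 3.75% → $0.44
Hot pretzel $3.94: restaurant meals → 3.75% → $0.15
Laundry detergent $10.88: all other tangible goods → 7% → $0.76
Total tax = $0.91 + $0.73 + $0.32 + $1.03 + $1.30 + $0.51 + $0.44 + $0.15 + $0.76 = $6.15

$6.15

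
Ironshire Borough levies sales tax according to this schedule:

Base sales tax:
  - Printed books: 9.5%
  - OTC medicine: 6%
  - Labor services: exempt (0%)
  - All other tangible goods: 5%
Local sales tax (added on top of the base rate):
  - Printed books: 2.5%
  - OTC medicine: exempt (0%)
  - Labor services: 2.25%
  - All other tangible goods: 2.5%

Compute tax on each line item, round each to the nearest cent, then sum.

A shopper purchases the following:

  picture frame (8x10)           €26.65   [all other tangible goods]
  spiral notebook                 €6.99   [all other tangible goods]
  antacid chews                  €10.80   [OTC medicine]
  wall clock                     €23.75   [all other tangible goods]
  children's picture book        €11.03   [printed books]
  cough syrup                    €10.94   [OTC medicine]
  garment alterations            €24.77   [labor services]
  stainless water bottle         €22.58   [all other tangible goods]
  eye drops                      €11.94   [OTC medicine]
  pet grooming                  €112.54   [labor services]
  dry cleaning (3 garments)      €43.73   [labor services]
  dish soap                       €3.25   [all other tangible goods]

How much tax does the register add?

€13.65

Picture frame (8x10) €26.65: all other tangible goods → 5% + 2.5% local = 7.5% → €2.00
Spiral notebook €6.99: all other tangible goods → 5% + 2.5% local = 7.5% → €0.52
Antacid chews €10.80: OTC medicine → 6% + 0% local = 6% → €0.65
Wall clock €23.75: all other tangible goods → 5% + 2.5% local = 7.5% → €1.78
Children's picture book €11.03: printed books → 9.5% + 2.5% local = 12% → €1.32
Cough syrup €10.94: OTC medicine → 6% + 0% local = 6% → €0.66
Garment alterations €24.77: labor services → 0% + 2.25% local = 2.25% → €0.56
Stainless water bottle €22.58: all other tangible goods → 5% + 2.5% local = 7.5% → €1.69
Eye drops €11.94: OTC medicine → 6% + 0% local = 6% → €0.72
Pet grooming €112.54: labor services → 0% + 2.25% local = 2.25% → €2.53
Dry cleaning (3 garments) €43.73: labor services → 0% + 2.25% local = 2.25% → €0.98
Dish soap €3.25: all other tangible goods → 5% + 2.5% local = 7.5% → €0.24
Total tax = €2.00 + €0.52 + €0.65 + €1.78 + €1.32 + €0.66 + €0.56 + €1.69 + €0.72 + €2.53 + €0.98 + €0.24 = €13.65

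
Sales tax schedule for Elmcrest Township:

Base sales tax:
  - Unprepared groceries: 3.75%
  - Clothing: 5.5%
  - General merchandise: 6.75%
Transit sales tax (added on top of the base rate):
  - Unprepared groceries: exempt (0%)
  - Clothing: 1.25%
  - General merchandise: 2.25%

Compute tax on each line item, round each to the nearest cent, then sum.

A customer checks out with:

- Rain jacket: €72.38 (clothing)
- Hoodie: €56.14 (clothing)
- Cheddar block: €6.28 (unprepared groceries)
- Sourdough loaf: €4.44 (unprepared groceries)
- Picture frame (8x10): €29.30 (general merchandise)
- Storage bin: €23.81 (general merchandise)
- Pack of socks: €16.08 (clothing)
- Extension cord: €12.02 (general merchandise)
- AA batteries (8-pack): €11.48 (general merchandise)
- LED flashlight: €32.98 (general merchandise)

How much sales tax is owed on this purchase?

Rain jacket €72.38: clothing → 5.5% + 1.25% transit = 6.75% → €4.89
Hoodie €56.14: clothing → 5.5% + 1.25% transit = 6.75% → €3.79
Cheddar block €6.28: unprepared groceries → 3.75% + 0% transit = 3.75% → €0.24
Sourdough loaf €4.44: unprepared groceries → 3.75% + 0% transit = 3.75% → €0.17
Picture frame (8x10) €29.30: general merchandise → 6.75% + 2.25% transit = 9% → €2.64
Storage bin €23.81: general merchandise → 6.75% + 2.25% transit = 9% → €2.14
Pack of socks €16.08: clothing → 5.5% + 1.25% transit = 6.75% → €1.09
Extension cord €12.02: general merchandise → 6.75% + 2.25% transit = 9% → €1.08
AA batteries (8-pack) €11.48: general merchandise → 6.75% + 2.25% transit = 9% → €1.03
LED flashlight €32.98: general merchandise → 6.75% + 2.25% transit = 9% → €2.97
Total tax = €4.89 + €3.79 + €0.24 + €0.17 + €2.64 + €2.14 + €1.09 + €1.08 + €1.03 + €2.97 = €20.04

€20.04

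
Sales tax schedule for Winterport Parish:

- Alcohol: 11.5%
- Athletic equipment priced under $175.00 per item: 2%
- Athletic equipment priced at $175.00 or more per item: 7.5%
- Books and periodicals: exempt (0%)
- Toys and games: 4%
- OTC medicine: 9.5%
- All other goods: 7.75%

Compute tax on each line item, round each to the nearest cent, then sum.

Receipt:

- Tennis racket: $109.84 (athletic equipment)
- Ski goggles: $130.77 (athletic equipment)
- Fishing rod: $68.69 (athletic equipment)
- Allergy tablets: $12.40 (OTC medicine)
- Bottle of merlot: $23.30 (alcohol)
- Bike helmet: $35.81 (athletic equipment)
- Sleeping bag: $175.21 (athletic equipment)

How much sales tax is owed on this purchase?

Tennis racket $109.84: athletic equipment, under $175.00 → 2% → $2.20
Ski goggles $130.77: athletic equipment, under $175.00 → 2% → $2.62
Fishing rod $68.69: athletic equipment, under $175.00 → 2% → $1.37
Allergy tablets $12.40: OTC medicine → 9.5% → $1.18
Bottle of merlot $23.30: alcohol → 11.5% → $2.68
Bike helmet $35.81: athletic equipment, under $175.00 → 2% → $0.72
Sleeping bag $175.21: athletic equipment, $175.00 or more → 7.5% → $13.14
Total tax = $2.20 + $2.62 + $1.37 + $1.18 + $2.68 + $0.72 + $13.14 = $23.91

$23.91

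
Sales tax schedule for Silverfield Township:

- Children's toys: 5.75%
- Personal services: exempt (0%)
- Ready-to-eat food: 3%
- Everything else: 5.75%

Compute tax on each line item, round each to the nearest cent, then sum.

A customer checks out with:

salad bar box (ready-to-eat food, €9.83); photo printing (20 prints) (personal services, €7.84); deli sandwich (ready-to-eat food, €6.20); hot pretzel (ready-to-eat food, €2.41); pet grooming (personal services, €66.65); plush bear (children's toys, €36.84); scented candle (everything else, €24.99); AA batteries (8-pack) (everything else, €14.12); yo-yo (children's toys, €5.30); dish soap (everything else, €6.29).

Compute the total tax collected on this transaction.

€5.58

Salad bar box €9.83: ready-to-eat food → 3% → €0.29
Photo printing (20 prints) €7.84: personal services → 0% → €0.00
Deli sandwich €6.20: ready-to-eat food → 3% → €0.19
Hot pretzel €2.41: ready-to-eat food → 3% → €0.07
Pet grooming €66.65: personal services → 0% → €0.00
Plush bear €36.84: children's toys → 5.75% → €2.12
Scented candle €24.99: everything else → 5.75% → €1.44
AA batteries (8-pack) €14.12: everything else → 5.75% → €0.81
Yo-yo €5.30: children's toys → 5.75% → €0.30
Dish soap €6.29: everything else → 5.75% → €0.36
Total tax = €0.29 + €0.19 + €0.07 + €2.12 + €1.44 + €0.81 + €0.30 + €0.36 = €5.58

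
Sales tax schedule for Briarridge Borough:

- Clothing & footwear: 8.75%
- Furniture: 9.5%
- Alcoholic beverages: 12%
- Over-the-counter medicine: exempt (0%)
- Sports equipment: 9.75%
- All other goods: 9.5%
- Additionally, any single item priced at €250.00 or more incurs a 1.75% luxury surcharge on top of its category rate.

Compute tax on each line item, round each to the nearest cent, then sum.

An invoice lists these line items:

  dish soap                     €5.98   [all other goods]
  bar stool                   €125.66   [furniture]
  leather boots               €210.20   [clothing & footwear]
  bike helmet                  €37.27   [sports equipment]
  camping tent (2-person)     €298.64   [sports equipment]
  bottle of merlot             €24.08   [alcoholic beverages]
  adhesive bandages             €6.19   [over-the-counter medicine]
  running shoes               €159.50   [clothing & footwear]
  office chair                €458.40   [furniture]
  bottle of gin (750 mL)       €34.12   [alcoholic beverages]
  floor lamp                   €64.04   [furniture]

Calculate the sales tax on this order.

Dish soap €5.98: all other goods → 9.5% → €0.57
Bar stool €125.66: furniture → 9.5% → €11.94
Leather boots €210.20: clothing & footwear → 8.75% → €18.39
Bike helmet €37.27: sports equipment → 9.75% → €3.63
Camping tent (2-person) €298.64: sports equipment → 9.75% + 1.75% surcharge = 11.5% → €34.34
Bottle of merlot €24.08: alcoholic beverages → 12% → €2.89
Adhesive bandages €6.19: over-the-counter medicine → 0% → €0.00
Running shoes €159.50: clothing & footwear → 8.75% → €13.96
Office chair €458.40: furniture → 9.5% + 1.75% surcharge = 11.25% → €51.57
Bottle of gin (750 mL) €34.12: alcoholic beverages → 12% → €4.09
Floor lamp €64.04: furniture → 9.5% → €6.08
Total tax = €0.57 + €11.94 + €18.39 + €3.63 + €34.34 + €2.89 + €13.96 + €51.57 + €4.09 + €6.08 = €147.46

€147.46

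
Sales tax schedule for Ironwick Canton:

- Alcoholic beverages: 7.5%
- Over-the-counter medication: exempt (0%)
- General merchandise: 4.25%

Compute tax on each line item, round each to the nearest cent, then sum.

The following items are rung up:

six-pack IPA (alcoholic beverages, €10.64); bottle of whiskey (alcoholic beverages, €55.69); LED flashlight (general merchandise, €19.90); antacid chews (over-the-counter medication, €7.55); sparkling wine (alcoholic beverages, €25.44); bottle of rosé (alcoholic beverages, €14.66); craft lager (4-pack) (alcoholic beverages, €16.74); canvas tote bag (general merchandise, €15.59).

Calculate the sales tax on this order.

€10.76

Six-pack IPA €10.64: alcoholic beverages → 7.5% → €0.80
Bottle of whiskey €55.69: alcoholic beverages → 7.5% → €4.18
LED flashlight €19.90: general merchandise → 4.25% → €0.85
Antacid chews €7.55: over-the-counter medication → 0% → €0.00
Sparkling wine €25.44: alcoholic beverages → 7.5% → €1.91
Bottle of rosé €14.66: alcoholic beverages → 7.5% → €1.10
Craft lager (4-pack) €16.74: alcoholic beverages → 7.5% → €1.26
Canvas tote bag €15.59: general merchandise → 4.25% → €0.66
Total tax = €0.80 + €4.18 + €0.85 + €1.91 + €1.10 + €1.26 + €0.66 = €10.76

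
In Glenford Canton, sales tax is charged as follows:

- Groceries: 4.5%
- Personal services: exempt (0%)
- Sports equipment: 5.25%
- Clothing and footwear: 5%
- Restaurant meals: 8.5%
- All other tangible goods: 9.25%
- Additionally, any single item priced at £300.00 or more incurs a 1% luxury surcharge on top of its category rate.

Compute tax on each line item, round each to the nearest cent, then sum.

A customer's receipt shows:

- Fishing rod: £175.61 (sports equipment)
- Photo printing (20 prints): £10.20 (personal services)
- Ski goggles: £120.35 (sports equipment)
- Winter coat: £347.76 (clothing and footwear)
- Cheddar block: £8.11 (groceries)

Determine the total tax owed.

Fishing rod £175.61: sports equipment → 5.25% → £9.22
Photo printing (20 prints) £10.20: personal services → 0% → £0.00
Ski goggles £120.35: sports equipment → 5.25% → £6.32
Winter coat £347.76: clothing and footwear → 5% + 1% surcharge = 6% → £20.87
Cheddar block £8.11: groceries → 4.5% → £0.36
Total tax = £9.22 + £6.32 + £20.87 + £0.36 = £36.77

£36.77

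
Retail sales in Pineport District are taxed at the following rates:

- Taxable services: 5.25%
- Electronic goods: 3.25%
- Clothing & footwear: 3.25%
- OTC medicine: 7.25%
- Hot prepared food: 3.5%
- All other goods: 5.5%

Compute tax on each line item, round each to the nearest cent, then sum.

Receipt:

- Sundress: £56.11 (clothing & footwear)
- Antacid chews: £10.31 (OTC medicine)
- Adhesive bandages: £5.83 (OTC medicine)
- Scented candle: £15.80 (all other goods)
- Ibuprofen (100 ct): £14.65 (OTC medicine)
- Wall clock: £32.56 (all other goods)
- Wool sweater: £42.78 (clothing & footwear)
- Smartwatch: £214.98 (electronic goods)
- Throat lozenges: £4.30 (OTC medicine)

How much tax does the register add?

Sundress £56.11: clothing & footwear → 3.25% → £1.82
Antacid chews £10.31: OTC medicine → 7.25% → £0.75
Adhesive bandages £5.83: OTC medicine → 7.25% → £0.42
Scented candle £15.80: all other goods → 5.5% → £0.87
Ibuprofen (100 ct) £14.65: OTC medicine → 7.25% → £1.06
Wall clock £32.56: all other goods → 5.5% → £1.79
Wool sweater £42.78: clothing & footwear → 3.25% → £1.39
Smartwatch £214.98: electronic goods → 3.25% → £6.99
Throat lozenges £4.30: OTC medicine → 7.25% → £0.31
Total tax = £1.82 + £0.75 + £0.42 + £0.87 + £1.06 + £1.79 + £1.39 + £6.99 + £0.31 = £15.40

£15.40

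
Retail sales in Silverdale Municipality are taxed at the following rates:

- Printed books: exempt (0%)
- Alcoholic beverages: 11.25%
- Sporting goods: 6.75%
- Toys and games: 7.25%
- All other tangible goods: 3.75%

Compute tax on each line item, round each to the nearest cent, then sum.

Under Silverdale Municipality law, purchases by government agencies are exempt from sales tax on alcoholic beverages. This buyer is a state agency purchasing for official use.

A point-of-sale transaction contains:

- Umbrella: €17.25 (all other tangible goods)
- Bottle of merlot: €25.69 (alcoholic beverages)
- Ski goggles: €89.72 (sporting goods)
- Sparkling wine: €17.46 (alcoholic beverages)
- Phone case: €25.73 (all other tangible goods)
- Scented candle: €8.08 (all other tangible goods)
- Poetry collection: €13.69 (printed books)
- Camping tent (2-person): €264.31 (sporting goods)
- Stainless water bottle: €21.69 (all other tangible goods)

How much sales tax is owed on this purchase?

Umbrella €17.25: all other tangible goods → 3.75% → €0.65
Bottle of merlot €25.69: alcoholic beverages, buyer-exempt → 0% → €0.00
Ski goggles €89.72: sporting goods → 6.75% → €6.06
Sparkling wine €17.46: alcoholic beverages, buyer-exempt → 0% → €0.00
Phone case €25.73: all other tangible goods → 3.75% → €0.96
Scented candle €8.08: all other tangible goods → 3.75% → €0.30
Poetry collection €13.69: printed books → 0% → €0.00
Camping tent (2-person) €264.31: sporting goods → 6.75% → €17.84
Stainless water bottle €21.69: all other tangible goods → 3.75% → €0.81
Total tax = €0.65 + €6.06 + €0.96 + €0.30 + €17.84 + €0.81 = €26.62

€26.62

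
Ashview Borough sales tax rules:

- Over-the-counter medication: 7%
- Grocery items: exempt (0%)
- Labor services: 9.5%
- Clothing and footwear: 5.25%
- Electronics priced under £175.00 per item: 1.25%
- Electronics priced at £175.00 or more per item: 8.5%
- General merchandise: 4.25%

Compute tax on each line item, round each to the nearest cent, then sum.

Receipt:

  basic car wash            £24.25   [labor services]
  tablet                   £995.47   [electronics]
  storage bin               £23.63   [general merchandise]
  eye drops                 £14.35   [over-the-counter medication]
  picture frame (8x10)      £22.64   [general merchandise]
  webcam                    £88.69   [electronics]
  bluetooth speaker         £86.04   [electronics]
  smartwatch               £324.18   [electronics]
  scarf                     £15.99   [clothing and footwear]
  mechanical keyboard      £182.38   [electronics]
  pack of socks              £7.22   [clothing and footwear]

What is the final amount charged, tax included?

Basic car wash £24.25: labor services → 9.5% → £2.30
Tablet £995.47: electronics, £175.00 or more → 8.5% → £84.61
Storage bin £23.63: general merchandise → 4.25% → £1.00
Eye drops £14.35: over-the-counter medication → 7% → £1.00
Picture frame (8x10) £22.64: general merchandise → 4.25% → £0.96
Webcam £88.69: electronics, under £175.00 → 1.25% → £1.11
Bluetooth speaker £86.04: electronics, under £175.00 → 1.25% → £1.08
Smartwatch £324.18: electronics, £175.00 or more → 8.5% → £27.56
Scarf £15.99: clothing and footwear → 5.25% → £0.84
Mechanical keyboard £182.38: electronics, £175.00 or more → 8.5% → £15.50
Pack of socks £7.22: clothing and footwear → 5.25% → £0.38
Subtotal = £1784.84; tax = £136.34; total due = £1921.18

£1921.18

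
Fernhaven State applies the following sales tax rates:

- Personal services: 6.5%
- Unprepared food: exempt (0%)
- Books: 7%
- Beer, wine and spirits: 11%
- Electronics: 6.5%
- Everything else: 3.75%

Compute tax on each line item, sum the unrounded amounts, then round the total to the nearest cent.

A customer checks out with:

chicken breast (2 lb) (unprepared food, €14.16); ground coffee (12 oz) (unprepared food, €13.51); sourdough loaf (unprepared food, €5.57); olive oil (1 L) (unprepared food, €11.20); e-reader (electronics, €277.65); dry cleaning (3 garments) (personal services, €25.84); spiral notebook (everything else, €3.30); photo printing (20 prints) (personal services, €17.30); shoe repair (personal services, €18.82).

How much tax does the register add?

€22.20

Chicken breast (2 lb) €14.16: unprepared food → 0% → €0.00
Ground coffee (12 oz) €13.51: unprepared food → 0% → €0.00
Sourdough loaf €5.57: unprepared food → 0% → €0.00
Olive oil (1 L) €11.20: unprepared food → 0% → €0.00
E-reader €277.65: electronics → 6.5% → €18.04725
Dry cleaning (3 garments) €25.84: personal services → 6.5% → €1.6796
Spiral notebook €3.30: everything else → 3.75% → €0.12375
Photo printing (20 prints) €17.30: personal services → 6.5% → €1.1245
Shoe repair €18.82: personal services → 6.5% → €1.2233
Unrounded tax sum = €22.1984 → €22.20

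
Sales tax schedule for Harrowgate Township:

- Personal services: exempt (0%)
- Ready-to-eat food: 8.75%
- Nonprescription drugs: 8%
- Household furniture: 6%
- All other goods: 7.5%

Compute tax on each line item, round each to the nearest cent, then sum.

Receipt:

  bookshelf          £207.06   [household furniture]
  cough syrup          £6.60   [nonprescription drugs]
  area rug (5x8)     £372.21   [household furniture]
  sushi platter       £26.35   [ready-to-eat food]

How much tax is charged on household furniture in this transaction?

Bookshelf £207.06: household furniture → 6% → £12.42
Area rug (5x8) £372.21: household furniture → 6% → £22.33
Tax on household furniture = £12.42 + £22.33 = £34.75

£34.75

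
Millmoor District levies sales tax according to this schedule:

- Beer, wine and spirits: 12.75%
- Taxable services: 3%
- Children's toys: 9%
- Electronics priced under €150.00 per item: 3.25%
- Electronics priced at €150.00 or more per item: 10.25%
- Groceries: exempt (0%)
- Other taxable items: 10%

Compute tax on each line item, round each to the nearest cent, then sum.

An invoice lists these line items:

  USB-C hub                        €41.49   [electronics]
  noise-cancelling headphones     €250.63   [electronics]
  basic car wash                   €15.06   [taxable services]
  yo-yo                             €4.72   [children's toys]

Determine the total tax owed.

USB-C hub €41.49: electronics, under €150.00 → 3.25% → €1.35
Noise-cancelling headphones €250.63: electronics, €150.00 or more → 10.25% → €25.69
Basic car wash €15.06: taxable services → 3% → €0.45
Yo-yo €4.72: children's toys → 9% → €0.42
Total tax = €1.35 + €25.69 + €0.45 + €0.42 = €27.91

€27.91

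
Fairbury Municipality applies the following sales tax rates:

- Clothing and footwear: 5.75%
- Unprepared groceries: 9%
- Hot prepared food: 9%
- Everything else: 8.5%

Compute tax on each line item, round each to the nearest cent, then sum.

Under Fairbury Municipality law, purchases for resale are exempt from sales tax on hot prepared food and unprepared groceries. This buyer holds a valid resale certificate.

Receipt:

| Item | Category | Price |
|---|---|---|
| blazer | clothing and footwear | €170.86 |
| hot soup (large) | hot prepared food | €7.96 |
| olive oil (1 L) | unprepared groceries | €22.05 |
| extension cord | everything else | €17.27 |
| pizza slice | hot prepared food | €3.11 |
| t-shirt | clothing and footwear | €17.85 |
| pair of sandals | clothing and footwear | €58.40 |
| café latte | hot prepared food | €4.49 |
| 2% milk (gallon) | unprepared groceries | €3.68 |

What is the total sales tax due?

Blazer €170.86: clothing and footwear → 5.75% → €9.82
Hot soup (large) €7.96: hot prepared food, buyer-exempt → 0% → €0.00
Olive oil (1 L) €22.05: unprepared groceries, buyer-exempt → 0% → €0.00
Extension cord €17.27: everything else → 8.5% → €1.47
Pizza slice €3.11: hot prepared food, buyer-exempt → 0% → €0.00
T-shirt €17.85: clothing and footwear → 5.75% → €1.03
Pair of sandals €58.40: clothing and footwear → 5.75% → €3.36
Café latte €4.49: hot prepared food, buyer-exempt → 0% → €0.00
2% milk (gallon) €3.68: unprepared groceries, buyer-exempt → 0% → €0.00
Total tax = €9.82 + €1.47 + €1.03 + €3.36 = €15.68

€15.68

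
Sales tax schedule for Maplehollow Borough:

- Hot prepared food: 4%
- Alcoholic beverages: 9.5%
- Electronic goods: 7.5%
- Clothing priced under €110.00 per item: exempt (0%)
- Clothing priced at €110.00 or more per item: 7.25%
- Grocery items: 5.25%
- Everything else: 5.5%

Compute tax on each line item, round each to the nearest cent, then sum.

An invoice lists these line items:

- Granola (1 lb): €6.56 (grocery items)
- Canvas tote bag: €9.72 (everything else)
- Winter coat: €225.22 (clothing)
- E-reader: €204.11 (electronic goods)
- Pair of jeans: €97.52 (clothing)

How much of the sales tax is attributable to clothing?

€16.33

Winter coat €225.22: clothing, €110.00 or more → 7.25% → €16.33
Pair of jeans €97.52: clothing, under €110.00 → 0% → €0.00
Tax on clothing = €16.33 + €0.00 = €16.33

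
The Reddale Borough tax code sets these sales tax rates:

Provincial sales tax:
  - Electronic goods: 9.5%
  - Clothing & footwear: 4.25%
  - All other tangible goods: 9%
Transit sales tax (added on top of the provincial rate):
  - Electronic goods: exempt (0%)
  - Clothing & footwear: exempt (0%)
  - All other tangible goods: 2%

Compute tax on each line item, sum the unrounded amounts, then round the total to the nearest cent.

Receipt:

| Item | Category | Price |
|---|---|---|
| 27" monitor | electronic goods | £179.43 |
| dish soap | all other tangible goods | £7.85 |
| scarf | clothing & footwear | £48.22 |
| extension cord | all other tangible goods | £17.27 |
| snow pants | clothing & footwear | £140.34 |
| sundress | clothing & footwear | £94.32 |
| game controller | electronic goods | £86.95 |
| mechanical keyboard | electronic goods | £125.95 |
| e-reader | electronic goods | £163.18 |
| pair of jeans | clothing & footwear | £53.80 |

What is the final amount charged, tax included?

£987.16

27" monitor £179.43: electronic goods → 9.5% + 0% transit = 9.5% → £17.04585
Dish soap £7.85: all other tangible goods → 9% + 2% transit = 11% → £0.8635
Scarf £48.22: clothing & footwear → 4.25% + 0% transit = 4.25% → £2.04935
Extension cord £17.27: all other tangible goods → 9% + 2% transit = 11% → £1.8997
Snow pants £140.34: clothing & footwear → 4.25% + 0% transit = 4.25% → £5.96445
Sundress £94.32: clothing & footwear → 4.25% + 0% transit = 4.25% → £4.0086
Game controller £86.95: electronic goods → 9.5% + 0% transit = 9.5% → £8.26025
Mechanical keyboard £125.95: electronic goods → 9.5% + 0% transit = 9.5% → £11.96525
E-reader £163.18: electronic goods → 9.5% + 0% transit = 9.5% → £15.5021
Pair of jeans £53.80: clothing & footwear → 4.25% + 0% transit = 4.25% → £2.2865
Subtotal = £917.31; unrounded tax = £69.84555 → £69.85; total due = £987.16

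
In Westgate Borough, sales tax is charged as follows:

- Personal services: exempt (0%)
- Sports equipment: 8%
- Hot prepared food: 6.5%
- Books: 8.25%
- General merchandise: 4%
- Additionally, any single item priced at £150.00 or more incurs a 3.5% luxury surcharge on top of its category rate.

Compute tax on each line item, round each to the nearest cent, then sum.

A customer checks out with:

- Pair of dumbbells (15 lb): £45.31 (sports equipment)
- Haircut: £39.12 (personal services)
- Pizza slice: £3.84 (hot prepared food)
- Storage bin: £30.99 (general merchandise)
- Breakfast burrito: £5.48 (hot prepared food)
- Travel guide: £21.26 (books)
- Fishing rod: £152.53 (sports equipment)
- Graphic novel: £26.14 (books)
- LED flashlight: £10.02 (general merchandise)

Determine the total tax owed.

Pair of dumbbells (15 lb) £45.31: sports equipment → 8% → £3.62
Haircut £39.12: personal services → 0% → £0.00
Pizza slice £3.84: hot prepared food → 6.5% → £0.25
Storage bin £30.99: general merchandise → 4% → £1.24
Breakfast burrito £5.48: hot prepared food → 6.5% → £0.36
Travel guide £21.26: books → 8.25% → £1.75
Fishing rod £152.53: sports equipment → 8% + 3.5% surcharge = 11.5% → £17.54
Graphic novel £26.14: books → 8.25% → £2.16
LED flashlight £10.02: general merchandise → 4% → £0.40
Total tax = £3.62 + £0.25 + £1.24 + £0.36 + £1.75 + £17.54 + £2.16 + £0.40 = £27.32

£27.32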